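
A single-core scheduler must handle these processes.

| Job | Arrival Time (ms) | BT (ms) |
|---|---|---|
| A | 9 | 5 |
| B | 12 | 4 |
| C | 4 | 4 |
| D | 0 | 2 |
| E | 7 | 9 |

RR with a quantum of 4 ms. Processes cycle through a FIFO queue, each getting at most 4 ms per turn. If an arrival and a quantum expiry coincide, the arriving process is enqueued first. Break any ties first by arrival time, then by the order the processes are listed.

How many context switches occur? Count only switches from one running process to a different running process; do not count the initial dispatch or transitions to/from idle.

6

Gantt: | D 0-2 | idle 2-4 | C 4-8 | E 8-12 | A 12-16 | B 16-20 | E 20-24 | A 24-25 | E 25-26 |
Completion: A=25  B=20  C=8  D=2  E=26
Turnaround (C−A): A=16  B=8  C=4  D=2  E=19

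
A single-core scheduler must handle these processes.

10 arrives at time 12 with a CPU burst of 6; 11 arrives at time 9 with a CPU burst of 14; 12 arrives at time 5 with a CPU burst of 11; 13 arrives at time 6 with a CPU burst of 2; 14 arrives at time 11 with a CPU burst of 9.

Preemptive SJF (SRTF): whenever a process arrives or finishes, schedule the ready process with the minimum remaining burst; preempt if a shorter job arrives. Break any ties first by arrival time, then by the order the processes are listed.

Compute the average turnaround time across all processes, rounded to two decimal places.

Schedule: | idle 0-5 | 12 5-6 | 13 6-8 | 12 8-18 | 10 18-24 | 14 24-33 | 11 33-47 |
Completion: 10=24  11=47  12=18  13=8  14=33
Turnaround (C−A): 10=12  11=38  12=13  13=2  14=22
Turnaround times: 10=12, 11=38, 12=13, 13=2, 14=22
Average turnaround = (12+38+13+2+22) / 5 = 87/5 = 17.40

17.40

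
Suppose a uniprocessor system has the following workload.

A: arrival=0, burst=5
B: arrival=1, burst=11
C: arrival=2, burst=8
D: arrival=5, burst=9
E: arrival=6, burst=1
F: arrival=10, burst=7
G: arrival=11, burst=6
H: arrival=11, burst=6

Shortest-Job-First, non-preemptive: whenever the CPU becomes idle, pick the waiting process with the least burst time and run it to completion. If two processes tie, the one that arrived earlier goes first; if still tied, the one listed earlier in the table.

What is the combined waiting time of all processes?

107

Gantt: | A 0-5 | C 5-13 | E 13-14 | G 14-20 | H 20-26 | F 26-33 | D 33-42 | B 42-53 |
Completion: A=5  B=53  C=13  D=42  E=14  F=33  G=20  H=26
Turnaround (C−A): A=5  B=52  C=11  D=37  E=8  F=23  G=9  H=15
Waiting = turnaround − burst: A=0, B=41, C=3, D=28, E=7, F=16, G=3, H=9
Total waiting = 0 + 41 + 3 + 28 + 7 + 16 + 3 + 9 = 107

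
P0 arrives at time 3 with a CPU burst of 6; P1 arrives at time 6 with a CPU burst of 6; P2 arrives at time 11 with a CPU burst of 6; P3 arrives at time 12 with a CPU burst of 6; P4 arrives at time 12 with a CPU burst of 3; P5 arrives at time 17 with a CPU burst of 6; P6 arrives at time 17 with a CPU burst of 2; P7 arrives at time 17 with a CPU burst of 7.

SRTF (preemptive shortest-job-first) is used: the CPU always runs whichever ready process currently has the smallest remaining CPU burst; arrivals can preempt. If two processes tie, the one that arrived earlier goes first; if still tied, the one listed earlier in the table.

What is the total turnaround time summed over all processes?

Schedule: | idle 0-3 | P0 3-9 | P1 9-15 | P4 15-18 | P6 18-20 | P2 20-26 | P3 26-32 | P5 32-38 | P7 38-45 |
Completion: P0=9  P1=15  P2=26  P3=32  P4=18  P5=38  P6=20  P7=45
Turnaround (C−A): P0=6  P1=9  P2=15  P3=20  P4=6  P5=21  P6=3  P7=28
Turnaround = completion − arrival: P0=6, P1=9, P2=15, P3=20, P4=6, P5=21, P6=3, P7=28
Total turnaround = 6 + 9 + 15 + 20 + 6 + 21 + 3 + 28 = 108

108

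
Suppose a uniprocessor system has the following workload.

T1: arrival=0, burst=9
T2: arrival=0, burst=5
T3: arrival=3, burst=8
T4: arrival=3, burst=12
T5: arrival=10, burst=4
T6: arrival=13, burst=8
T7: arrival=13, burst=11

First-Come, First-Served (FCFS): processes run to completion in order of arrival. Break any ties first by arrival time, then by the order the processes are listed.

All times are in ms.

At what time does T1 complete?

Timeline: | T1 0-9 | T2 9-14 | T3 14-22 | T4 22-34 | T5 34-38 | T6 38-46 | T7 46-57 |
Completion: T1=9  T2=14  T3=22  T4=34  T5=38  T6=46  T7=57

9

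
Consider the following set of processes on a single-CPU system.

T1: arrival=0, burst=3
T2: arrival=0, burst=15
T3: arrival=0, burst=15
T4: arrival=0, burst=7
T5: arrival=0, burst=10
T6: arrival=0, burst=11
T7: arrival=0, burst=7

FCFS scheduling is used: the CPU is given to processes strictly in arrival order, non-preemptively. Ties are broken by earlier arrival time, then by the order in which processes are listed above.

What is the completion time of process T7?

Schedule: | T1 0-3 | T2 3-18 | T3 18-33 | T4 33-40 | T5 40-50 | T6 50-61 | T7 61-68 |
Completion: T1=3  T2=18  T3=33  T4=40  T5=50  T6=61  T7=68
Turnaround (C−A): T1=3  T2=18  T3=33  T4=40  T5=50  T6=61  T7=68

68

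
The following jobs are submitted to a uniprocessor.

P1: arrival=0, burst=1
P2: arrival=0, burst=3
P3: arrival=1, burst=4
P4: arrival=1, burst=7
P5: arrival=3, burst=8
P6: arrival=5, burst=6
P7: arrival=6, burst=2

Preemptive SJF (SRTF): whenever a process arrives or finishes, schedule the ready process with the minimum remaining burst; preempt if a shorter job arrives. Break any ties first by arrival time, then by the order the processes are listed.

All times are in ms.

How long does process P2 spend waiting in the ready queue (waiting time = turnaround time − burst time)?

Schedule: | P1 0-1 | P2 1-4 | P3 4-8 | P7 8-10 | P6 10-16 | P4 16-23 | P5 23-31 |
Completion: P1=1  P2=4  P3=8  P4=23  P5=31  P6=16  P7=10
Turnaround (C−A): P1=1  P2=4  P3=7  P4=22  P5=28  P6=11  P7=4
Waiting(P2) = turnaround − burst = 4 − 3 = 1

1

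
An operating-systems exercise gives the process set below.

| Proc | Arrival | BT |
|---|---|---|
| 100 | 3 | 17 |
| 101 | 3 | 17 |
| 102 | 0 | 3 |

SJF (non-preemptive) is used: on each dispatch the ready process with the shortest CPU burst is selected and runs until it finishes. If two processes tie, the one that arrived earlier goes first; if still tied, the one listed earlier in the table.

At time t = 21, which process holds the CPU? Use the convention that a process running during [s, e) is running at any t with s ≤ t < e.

101

Gantt: | 102 0-3 | 100 3-20 | 101 20-37 |
Completion: 100=20  101=37  102=3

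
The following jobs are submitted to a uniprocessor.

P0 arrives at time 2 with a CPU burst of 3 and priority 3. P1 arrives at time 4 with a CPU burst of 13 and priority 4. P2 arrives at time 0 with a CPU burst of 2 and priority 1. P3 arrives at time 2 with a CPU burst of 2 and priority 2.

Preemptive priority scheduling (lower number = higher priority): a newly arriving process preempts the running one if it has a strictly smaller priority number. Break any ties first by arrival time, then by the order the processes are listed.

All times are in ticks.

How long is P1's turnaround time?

Schedule: | P2 0-2 | P3 2-4 | P0 4-7 | P1 7-20 |
Completion: P0=7  P1=20  P2=2  P3=4
Turnaround (C−A): P0=5  P1=16  P2=2  P3=2
Turnaround(P1) = completion − arrival = 20 − 4 = 16

16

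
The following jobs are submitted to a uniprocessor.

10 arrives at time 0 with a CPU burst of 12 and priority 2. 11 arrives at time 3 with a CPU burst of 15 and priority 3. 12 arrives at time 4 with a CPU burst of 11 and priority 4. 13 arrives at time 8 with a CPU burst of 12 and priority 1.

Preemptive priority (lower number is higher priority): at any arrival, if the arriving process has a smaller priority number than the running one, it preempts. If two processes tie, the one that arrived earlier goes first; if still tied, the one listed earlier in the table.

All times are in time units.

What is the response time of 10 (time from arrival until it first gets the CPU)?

Timeline: | 10 0-8 | 13 8-20 | 10 20-24 | 11 24-39 | 12 39-50 |
Completion: 10=24  11=39  12=50  13=20
Response(10) = first start − arrival = 0 − 0 = 0

0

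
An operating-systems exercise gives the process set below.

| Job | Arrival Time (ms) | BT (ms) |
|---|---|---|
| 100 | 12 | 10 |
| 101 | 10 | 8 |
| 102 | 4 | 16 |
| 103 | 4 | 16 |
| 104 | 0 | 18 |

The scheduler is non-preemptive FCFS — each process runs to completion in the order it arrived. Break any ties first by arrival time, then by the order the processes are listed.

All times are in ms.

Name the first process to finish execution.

Gantt: | 104 0-18 | 102 18-34 | 103 34-50 | 101 50-58 | 100 58-68 |
Completion: 100=68  101=58  102=34  103=50  104=18
Turnaround (C−A): 100=56  101=48  102=30  103=46  104=18
Finish order: 104 → 102 → 103 → 101 → 100

104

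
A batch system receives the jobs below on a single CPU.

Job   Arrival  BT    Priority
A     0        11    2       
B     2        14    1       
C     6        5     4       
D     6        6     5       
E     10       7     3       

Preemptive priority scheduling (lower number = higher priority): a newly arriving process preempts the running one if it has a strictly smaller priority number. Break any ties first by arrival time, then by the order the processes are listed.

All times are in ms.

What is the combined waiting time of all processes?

Schedule: | A 0-2 | B 2-16 | A 16-25 | E 25-32 | C 32-37 | D 37-43 |
Completion: A=25  B=16  C=37  D=43  E=32
Waiting = turnaround − burst: A=14, B=0, C=26, D=31, E=15
Total waiting = 14 + 0 + 26 + 31 + 15 = 86

86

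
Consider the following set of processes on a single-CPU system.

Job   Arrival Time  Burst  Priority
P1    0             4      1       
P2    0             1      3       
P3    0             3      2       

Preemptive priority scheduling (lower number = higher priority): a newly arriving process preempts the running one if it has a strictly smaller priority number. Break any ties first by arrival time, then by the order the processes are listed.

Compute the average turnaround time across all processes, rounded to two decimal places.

Timeline: | P1 0-4 | P3 4-7 | P2 7-8 |
Completion: P1=4  P2=8  P3=7
Turnaround times: P1=4, P2=8, P3=7
Average turnaround = (4+8+7) / 3 = 19/3 = 6.33

6.33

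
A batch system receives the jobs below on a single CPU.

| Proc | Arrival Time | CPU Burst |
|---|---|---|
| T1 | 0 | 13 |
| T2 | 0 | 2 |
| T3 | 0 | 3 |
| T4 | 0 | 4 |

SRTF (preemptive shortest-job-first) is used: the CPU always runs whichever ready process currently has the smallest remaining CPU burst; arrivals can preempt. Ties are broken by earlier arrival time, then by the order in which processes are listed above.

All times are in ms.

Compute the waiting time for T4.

Gantt: | T2 0-2 | T3 2-5 | T4 5-9 | T1 9-22 |
Completion: T1=22  T2=2  T3=5  T4=9
Turnaround (C−A): T1=22  T2=2  T3=5  T4=9
Waiting(T4) = turnaround − burst = 9 − 4 = 5

5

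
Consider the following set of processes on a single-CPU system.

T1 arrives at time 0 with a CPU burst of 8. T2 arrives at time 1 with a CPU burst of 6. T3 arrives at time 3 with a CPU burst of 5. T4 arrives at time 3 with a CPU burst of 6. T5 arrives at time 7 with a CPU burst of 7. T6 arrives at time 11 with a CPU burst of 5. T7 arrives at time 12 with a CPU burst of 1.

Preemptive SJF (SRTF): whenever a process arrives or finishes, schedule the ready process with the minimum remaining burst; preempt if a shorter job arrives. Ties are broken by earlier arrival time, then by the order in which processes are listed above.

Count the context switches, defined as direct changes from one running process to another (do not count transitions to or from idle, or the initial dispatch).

7

Timeline: | T1 0-1 | T2 1-7 | T3 7-12 | T7 12-13 | T6 13-18 | T4 18-24 | T1 24-31 | T5 31-38 |
Completion: T1=31  T2=7  T3=12  T4=24  T5=38  T6=18  T7=13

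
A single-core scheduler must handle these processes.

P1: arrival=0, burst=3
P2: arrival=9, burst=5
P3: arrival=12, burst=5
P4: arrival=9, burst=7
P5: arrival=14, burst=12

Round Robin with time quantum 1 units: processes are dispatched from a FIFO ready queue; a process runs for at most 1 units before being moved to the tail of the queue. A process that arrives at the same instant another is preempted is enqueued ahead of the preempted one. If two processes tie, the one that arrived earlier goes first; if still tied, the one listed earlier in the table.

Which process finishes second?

Gantt: | P1 0-3 | idle 3-9 | P2 9-10 | P4 10-11 | P2 11-12 | P4 12-13 | P3 13-14 | P2 14-15 | P4 15-16 | P5 16-17 | P3 17-18 | P2 18-19 | P4 19-20 | P5 20-21 | P3 21-22 | P2 22-23 | P4 23-24 | P5 24-25 | P3 25-26 | P4 26-27 | P5 27-28 | P3 28-29 | P4 29-30 | P5 30-38 |
Completion: P1=3  P2=23  P3=29  P4=30  P5=38
Turnaround (C−A): P1=3  P2=14  P3=17  P4=21  P5=24
Finish order: P1 → P2 → P3 → P4 → P5

P2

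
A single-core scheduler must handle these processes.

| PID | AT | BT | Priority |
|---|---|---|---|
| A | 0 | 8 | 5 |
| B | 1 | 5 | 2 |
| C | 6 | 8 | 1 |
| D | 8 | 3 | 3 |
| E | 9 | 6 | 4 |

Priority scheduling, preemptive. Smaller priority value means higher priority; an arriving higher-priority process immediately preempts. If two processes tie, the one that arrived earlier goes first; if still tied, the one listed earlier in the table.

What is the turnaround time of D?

9

Schedule: | A 0-1 | B 1-6 | C 6-14 | D 14-17 | E 17-23 | A 23-30 |
Completion: A=30  B=6  C=14  D=17  E=23
Turnaround(D) = completion − arrival = 17 − 8 = 9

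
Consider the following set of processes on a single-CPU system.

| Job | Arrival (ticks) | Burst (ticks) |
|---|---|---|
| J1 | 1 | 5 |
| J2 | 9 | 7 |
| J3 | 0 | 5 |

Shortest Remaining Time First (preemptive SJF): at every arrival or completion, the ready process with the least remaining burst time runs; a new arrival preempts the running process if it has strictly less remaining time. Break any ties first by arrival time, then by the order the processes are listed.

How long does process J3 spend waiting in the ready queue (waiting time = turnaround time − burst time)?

0

Gantt: | J3 0-5 | J1 5-10 | J2 10-17 |
Completion: J1=10  J2=17  J3=5
Turnaround (C−A): J1=9  J2=8  J3=5
Waiting(J3) = turnaround − burst = 5 − 5 = 0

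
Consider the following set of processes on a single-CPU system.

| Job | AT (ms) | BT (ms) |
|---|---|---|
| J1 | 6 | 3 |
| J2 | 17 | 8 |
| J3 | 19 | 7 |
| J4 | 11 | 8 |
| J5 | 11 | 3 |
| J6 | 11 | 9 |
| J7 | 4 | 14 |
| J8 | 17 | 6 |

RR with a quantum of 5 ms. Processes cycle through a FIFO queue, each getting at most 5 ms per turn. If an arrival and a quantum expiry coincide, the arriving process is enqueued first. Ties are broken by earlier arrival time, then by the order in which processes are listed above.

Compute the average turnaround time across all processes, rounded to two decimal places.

Gantt: | idle 0-4 | J7 4-9 | J1 9-12 | J7 12-17 | J4 17-22 | J5 22-25 | J6 25-30 | J2 30-35 | J8 35-40 | J7 40-44 | J3 44-49 | J4 49-52 | J6 52-56 | J2 56-59 | J8 59-60 | J3 60-62 |
Completion: J1=12  J2=59  J3=62  J4=52  J5=25  J6=56  J7=44  J8=60
Turnaround (C−A): J1=6  J2=42  J3=43  J4=41  J5=14  J6=45  J7=40  J8=43
Turnaround times: J1=6, J2=42, J3=43, J4=41, J5=14, J6=45, J7=40, J8=43
Average turnaround = (6+42+43+41+14+45+40+43) / 8 = 274/8 = 34.25

34.25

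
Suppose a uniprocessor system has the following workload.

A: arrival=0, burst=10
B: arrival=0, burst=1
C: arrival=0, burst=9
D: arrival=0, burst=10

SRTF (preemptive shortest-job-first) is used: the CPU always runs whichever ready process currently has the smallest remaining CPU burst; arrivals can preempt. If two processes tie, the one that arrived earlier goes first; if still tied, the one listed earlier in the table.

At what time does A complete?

20

Timeline: | B 0-1 | C 1-10 | A 10-20 | D 20-30 |
Completion: A=20  B=1  C=10  D=30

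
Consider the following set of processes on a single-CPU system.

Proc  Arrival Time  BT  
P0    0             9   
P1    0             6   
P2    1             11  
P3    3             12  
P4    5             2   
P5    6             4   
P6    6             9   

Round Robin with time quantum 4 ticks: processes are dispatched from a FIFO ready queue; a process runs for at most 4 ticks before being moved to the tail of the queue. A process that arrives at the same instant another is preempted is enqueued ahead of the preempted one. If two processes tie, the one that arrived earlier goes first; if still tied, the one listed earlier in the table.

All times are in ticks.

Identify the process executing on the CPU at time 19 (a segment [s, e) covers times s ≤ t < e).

P0

Schedule: | P0 0-4 | P1 4-8 | P2 8-12 | P3 12-16 | P0 16-20 | P4 20-22 | P5 22-26 | P6 26-30 | P1 30-32 | P2 32-36 | P3 36-40 | P0 40-41 | P6 41-45 | P2 45-48 | P3 48-52 | P6 52-53 |
Completion: P0=41  P1=32  P2=48  P3=52  P4=22  P5=26  P6=53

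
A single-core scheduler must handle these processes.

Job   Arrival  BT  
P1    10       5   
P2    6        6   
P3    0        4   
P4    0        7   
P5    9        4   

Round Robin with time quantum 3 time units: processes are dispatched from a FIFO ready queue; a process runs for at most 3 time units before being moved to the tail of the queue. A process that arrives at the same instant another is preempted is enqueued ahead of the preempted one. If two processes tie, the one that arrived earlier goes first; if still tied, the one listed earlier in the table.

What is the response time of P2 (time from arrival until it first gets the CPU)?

1

Gantt: | P3 0-3 | P4 3-6 | P3 6-7 | P2 7-10 | P4 10-13 | P5 13-16 | P1 16-19 | P2 19-22 | P4 22-23 | P5 23-24 | P1 24-26 |
Completion: P1=26  P2=22  P3=7  P4=23  P5=24
Turnaround (C−A): P1=16  P2=16  P3=7  P4=23  P5=15
Response(P2) = first start − arrival = 7 − 6 = 1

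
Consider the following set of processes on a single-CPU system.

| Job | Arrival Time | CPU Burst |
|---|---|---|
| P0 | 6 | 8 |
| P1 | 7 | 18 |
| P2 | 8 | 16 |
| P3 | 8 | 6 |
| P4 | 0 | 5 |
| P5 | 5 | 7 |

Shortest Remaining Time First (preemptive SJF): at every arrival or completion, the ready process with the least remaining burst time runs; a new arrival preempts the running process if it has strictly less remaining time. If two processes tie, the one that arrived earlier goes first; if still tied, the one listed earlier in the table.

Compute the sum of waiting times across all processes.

69

Timeline: | P4 0-5 | P5 5-12 | P3 12-18 | P0 18-26 | P2 26-42 | P1 42-60 |
Completion: P0=26  P1=60  P2=42  P3=18  P4=5  P5=12
Turnaround (C−A): P0=20  P1=53  P2=34  P3=10  P4=5  P5=7
Waiting = turnaround − burst: P0=12, P1=35, P2=18, P3=4, P4=0, P5=0
Total waiting = 12 + 35 + 18 + 4 + 0 + 0 = 69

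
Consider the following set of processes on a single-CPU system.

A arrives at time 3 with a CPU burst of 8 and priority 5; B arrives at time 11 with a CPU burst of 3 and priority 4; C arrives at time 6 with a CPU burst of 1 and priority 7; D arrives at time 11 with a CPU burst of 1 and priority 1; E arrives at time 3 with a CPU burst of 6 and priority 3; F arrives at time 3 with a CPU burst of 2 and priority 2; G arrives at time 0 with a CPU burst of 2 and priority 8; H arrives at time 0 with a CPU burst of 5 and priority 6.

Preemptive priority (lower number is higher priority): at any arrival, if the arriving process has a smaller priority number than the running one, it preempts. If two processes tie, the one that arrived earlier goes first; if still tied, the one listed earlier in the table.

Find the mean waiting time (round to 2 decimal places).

Timeline: | H 0-3 | F 3-5 | E 5-11 | D 11-12 | B 12-15 | A 15-23 | H 23-25 | C 25-26 | G 26-28 |
Completion: A=23  B=15  C=26  D=12  E=11  F=5  G=28  H=25
Turnaround (C−A): A=20  B=4  C=20  D=1  E=8  F=2  G=28  H=25
Waiting times: A=12, B=1, C=19, D=0, E=2, F=0, G=26, H=20
Average waiting = (12+1+19+0+2+0+26+20) / 8 = 80/8 = 10.00

10.00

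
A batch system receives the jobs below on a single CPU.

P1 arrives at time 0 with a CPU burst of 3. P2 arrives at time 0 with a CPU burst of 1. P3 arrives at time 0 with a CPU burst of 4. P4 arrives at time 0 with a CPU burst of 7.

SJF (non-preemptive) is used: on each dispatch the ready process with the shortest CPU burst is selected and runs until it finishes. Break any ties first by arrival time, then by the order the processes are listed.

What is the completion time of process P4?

15

Gantt: | P2 0-1 | P1 1-4 | P3 4-8 | P4 8-15 |
Completion: P1=4  P2=1  P3=8  P4=15
Turnaround (C−A): P1=4  P2=1  P3=8  P4=15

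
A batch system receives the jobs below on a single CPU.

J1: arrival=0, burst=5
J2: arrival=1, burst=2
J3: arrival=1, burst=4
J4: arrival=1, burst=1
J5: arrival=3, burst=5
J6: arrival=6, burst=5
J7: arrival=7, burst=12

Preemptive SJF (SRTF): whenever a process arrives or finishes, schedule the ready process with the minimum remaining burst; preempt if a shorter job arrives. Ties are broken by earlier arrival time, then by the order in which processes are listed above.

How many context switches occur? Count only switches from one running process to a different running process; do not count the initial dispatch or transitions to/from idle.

Timeline: | J1 0-1 | J4 1-2 | J2 2-4 | J1 4-8 | J3 8-12 | J5 12-17 | J6 17-22 | J7 22-34 |
Completion: J1=8  J2=4  J3=12  J4=2  J5=17  J6=22  J7=34
Turnaround (C−A): J1=8  J2=3  J3=11  J4=1  J5=14  J6=16  J7=27

7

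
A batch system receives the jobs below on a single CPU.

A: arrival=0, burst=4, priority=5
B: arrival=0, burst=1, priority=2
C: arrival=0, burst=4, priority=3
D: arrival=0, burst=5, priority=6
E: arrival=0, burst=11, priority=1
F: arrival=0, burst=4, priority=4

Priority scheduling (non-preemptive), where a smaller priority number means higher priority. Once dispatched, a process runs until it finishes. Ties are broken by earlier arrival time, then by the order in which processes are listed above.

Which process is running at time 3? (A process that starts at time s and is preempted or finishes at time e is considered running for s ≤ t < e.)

E

Schedule: | E 0-11 | B 11-12 | C 12-16 | F 16-20 | A 20-24 | D 24-29 |
Completion: A=24  B=12  C=16  D=29  E=11  F=20
Turnaround (C−A): A=24  B=12  C=16  D=29  E=11  F=20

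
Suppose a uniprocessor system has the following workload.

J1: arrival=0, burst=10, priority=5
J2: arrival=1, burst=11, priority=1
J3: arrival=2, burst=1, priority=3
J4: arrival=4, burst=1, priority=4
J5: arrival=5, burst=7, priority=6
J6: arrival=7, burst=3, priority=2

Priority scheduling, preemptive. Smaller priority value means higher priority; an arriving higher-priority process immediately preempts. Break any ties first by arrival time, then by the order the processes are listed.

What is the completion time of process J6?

15

Timeline: | J1 0-1 | J2 1-12 | J6 12-15 | J3 15-16 | J4 16-17 | J1 17-26 | J5 26-33 |
Completion: J1=26  J2=12  J3=16  J4=17  J5=33  J6=15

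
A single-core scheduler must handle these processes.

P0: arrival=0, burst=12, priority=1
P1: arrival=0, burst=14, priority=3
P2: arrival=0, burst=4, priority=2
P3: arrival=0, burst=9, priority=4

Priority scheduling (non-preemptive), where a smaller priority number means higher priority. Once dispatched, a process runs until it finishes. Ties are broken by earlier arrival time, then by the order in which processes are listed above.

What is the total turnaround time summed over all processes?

Timeline: | P0 0-12 | P2 12-16 | P1 16-30 | P3 30-39 |
Completion: P0=12  P1=30  P2=16  P3=39
Turnaround (C−A): P0=12  P1=30  P2=16  P3=39
Turnaround = completion − arrival: P0=12, P1=30, P2=16, P3=39
Total turnaround = 12 + 30 + 16 + 39 = 97

97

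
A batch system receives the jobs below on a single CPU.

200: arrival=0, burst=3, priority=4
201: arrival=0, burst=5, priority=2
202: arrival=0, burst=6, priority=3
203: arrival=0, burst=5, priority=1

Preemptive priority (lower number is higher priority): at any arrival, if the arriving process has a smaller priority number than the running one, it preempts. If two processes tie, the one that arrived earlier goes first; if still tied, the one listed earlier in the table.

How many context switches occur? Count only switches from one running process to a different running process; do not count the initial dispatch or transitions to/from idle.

3

Timeline: | 203 0-5 | 201 5-10 | 202 10-16 | 200 16-19 |
Completion: 200=19  201=10  202=16  203=5
Turnaround (C−A): 200=19  201=10  202=16  203=5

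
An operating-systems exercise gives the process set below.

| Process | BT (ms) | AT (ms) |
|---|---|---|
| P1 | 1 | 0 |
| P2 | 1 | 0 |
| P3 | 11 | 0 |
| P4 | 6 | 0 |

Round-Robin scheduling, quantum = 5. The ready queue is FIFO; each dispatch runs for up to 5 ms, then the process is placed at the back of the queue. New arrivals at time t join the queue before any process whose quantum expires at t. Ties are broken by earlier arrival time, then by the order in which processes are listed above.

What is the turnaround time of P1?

Gantt: | P1 0-1 | P2 1-2 | P3 2-7 | P4 7-12 | P3 12-17 | P4 17-18 | P3 18-19 |
Completion: P1=1  P2=2  P3=19  P4=18
Turnaround(P1) = completion − arrival = 1 − 0 = 1

1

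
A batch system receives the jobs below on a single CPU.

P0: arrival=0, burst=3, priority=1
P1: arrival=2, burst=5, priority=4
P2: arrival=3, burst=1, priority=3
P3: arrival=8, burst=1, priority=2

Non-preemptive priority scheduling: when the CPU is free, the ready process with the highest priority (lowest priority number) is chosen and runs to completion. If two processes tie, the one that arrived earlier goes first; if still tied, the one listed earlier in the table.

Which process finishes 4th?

Gantt: | P0 0-3 | P2 3-4 | P1 4-9 | P3 9-10 |
Completion: P0=3  P1=9  P2=4  P3=10
Turnaround (C−A): P0=3  P1=7  P2=1  P3=2
Finish order: P0 → P2 → P1 → P3

P3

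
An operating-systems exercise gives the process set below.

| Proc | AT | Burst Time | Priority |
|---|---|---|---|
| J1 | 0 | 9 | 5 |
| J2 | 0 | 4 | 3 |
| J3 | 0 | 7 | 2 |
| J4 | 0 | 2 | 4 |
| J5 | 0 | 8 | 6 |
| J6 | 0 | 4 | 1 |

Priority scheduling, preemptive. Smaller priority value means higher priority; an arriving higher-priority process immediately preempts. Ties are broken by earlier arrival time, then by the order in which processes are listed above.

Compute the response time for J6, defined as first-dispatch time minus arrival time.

0

Schedule: | J6 0-4 | J3 4-11 | J2 11-15 | J4 15-17 | J1 17-26 | J5 26-34 |
Completion: J1=26  J2=15  J3=11  J4=17  J5=34  J6=4
Response(J6) = first start − arrival = 0 − 0 = 0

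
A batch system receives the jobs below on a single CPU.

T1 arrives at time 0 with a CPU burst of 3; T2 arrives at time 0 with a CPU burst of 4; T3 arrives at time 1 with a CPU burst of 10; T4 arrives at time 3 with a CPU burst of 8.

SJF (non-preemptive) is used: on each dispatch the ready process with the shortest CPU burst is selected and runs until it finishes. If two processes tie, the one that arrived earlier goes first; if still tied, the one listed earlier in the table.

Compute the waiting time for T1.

Timeline: | T1 0-3 | T2 3-7 | T4 7-15 | T3 15-25 |
Completion: T1=3  T2=7  T3=25  T4=15
Waiting(T1) = turnaround − burst = 3 − 3 = 0

0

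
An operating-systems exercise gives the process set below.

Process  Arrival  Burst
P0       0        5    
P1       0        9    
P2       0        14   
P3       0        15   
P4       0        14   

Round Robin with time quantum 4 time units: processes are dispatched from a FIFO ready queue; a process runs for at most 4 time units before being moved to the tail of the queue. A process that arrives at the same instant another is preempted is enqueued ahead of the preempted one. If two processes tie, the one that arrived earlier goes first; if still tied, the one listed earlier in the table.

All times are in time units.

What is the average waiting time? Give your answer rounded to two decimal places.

33.20

Timeline: | P0 0-4 | P1 4-8 | P2 8-12 | P3 12-16 | P4 16-20 | P0 20-21 | P1 21-25 | P2 25-29 | P3 29-33 | P4 33-37 | P1 37-38 | P2 38-42 | P3 42-46 | P4 46-50 | P2 50-52 | P3 52-55 | P4 55-57 |
Completion: P0=21  P1=38  P2=52  P3=55  P4=57
Turnaround (C−A): P0=21  P1=38  P2=52  P3=55  P4=57
Waiting times: P0=16, P1=29, P2=38, P3=40, P4=43
Average waiting = (16+29+38+40+43) / 5 = 166/5 = 33.20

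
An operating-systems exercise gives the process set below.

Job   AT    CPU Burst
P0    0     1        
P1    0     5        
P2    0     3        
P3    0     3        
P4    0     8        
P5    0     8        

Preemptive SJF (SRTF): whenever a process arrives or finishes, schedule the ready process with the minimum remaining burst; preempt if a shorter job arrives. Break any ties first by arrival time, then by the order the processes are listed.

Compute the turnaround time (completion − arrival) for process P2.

Gantt: | P0 0-1 | P2 1-4 | P3 4-7 | P1 7-12 | P4 12-20 | P5 20-28 |
Completion: P0=1  P1=12  P2=4  P3=7  P4=20  P5=28
Turnaround(P2) = completion − arrival = 4 − 0 = 4

4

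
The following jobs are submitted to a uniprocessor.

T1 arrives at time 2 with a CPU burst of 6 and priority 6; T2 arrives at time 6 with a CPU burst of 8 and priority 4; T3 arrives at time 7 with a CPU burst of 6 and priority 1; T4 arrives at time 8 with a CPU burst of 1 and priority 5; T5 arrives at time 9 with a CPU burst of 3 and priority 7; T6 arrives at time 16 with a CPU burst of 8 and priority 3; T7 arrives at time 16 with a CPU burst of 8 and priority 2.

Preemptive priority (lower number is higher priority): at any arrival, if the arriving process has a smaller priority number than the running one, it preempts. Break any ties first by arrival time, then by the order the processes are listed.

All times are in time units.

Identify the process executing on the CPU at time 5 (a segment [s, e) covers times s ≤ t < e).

T1

Gantt: | idle 0-2 | T1 2-6 | T2 6-7 | T3 7-13 | T2 13-16 | T7 16-24 | T6 24-32 | T2 32-36 | T4 36-37 | T1 37-39 | T5 39-42 |
Completion: T1=39  T2=36  T3=13  T4=37  T5=42  T6=32  T7=24
Turnaround (C−A): T1=37  T2=30  T3=6  T4=29  T5=33  T6=16  T7=8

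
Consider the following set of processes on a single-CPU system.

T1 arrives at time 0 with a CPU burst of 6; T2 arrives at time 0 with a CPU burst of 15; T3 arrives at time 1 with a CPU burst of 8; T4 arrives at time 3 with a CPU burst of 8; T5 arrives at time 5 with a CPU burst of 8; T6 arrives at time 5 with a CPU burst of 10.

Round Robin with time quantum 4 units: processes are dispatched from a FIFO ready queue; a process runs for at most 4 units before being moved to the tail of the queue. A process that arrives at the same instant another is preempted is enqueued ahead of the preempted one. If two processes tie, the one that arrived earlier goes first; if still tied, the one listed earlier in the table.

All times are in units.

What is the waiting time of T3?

25

Gantt: | T1 0-4 | T2 4-8 | T3 8-12 | T4 12-16 | T1 16-18 | T5 18-22 | T6 22-26 | T2 26-30 | T3 30-34 | T4 34-38 | T5 38-42 | T6 42-46 | T2 46-50 | T6 50-52 | T2 52-55 |
Completion: T1=18  T2=55  T3=34  T4=38  T5=42  T6=52
Turnaround (C−A): T1=18  T2=55  T3=33  T4=35  T5=37  T6=47
Waiting(T3) = turnaround − burst = 33 − 8 = 25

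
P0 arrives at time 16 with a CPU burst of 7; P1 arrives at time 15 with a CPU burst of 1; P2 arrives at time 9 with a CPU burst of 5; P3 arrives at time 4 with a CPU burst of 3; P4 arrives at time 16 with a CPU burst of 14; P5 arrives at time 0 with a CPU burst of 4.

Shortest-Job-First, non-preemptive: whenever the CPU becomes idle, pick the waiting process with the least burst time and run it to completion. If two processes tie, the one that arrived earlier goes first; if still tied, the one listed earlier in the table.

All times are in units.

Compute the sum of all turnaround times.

Schedule: | P5 0-4 | P3 4-7 | idle 7-9 | P2 9-14 | idle 14-15 | P1 15-16 | P0 16-23 | P4 23-37 |
Completion: P0=23  P1=16  P2=14  P3=7  P4=37  P5=4
Turnaround = completion − arrival: P0=7, P1=1, P2=5, P3=3, P4=21, P5=4
Total turnaround = 7 + 1 + 5 + 3 + 21 + 4 = 41

41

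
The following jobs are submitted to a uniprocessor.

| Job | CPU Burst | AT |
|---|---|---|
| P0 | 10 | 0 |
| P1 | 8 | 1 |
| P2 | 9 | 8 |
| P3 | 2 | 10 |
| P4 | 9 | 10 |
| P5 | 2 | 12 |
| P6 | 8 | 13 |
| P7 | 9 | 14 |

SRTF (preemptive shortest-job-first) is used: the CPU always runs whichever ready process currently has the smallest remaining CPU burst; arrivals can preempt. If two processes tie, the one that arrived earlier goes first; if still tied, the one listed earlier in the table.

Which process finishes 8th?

Gantt: | P0 0-1 | P1 1-9 | P0 9-10 | P3 10-12 | P5 12-14 | P0 14-22 | P6 22-30 | P2 30-39 | P4 39-48 | P7 48-57 |
Completion: P0=22  P1=9  P2=39  P3=12  P4=48  P5=14  P6=30  P7=57
Turnaround (C−A): P0=22  P1=8  P2=31  P3=2  P4=38  P5=2  P6=17  P7=43
Finish order: P1 → P3 → P5 → P0 → P6 → P2 → P4 → P7

P7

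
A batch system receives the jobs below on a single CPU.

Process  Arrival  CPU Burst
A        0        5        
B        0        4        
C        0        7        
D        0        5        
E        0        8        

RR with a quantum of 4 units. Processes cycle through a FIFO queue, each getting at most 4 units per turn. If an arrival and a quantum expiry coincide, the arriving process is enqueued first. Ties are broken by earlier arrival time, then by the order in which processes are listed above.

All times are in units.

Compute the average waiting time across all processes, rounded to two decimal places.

Schedule: | A 0-4 | B 4-8 | C 8-12 | D 12-16 | E 16-20 | A 20-21 | C 21-24 | D 24-25 | E 25-29 |
Completion: A=21  B=8  C=24  D=25  E=29
Turnaround (C−A): A=21  B=8  C=24  D=25  E=29
Waiting times: A=16, B=4, C=17, D=20, E=21
Average waiting = (16+4+17+20+21) / 5 = 78/5 = 15.60

15.60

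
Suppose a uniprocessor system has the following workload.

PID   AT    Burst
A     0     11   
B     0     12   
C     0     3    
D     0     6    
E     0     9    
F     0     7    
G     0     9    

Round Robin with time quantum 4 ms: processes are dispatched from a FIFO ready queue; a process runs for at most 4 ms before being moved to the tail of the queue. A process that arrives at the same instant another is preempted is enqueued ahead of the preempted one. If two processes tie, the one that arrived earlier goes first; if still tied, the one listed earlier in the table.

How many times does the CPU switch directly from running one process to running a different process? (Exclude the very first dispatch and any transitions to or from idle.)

Gantt: | A 0-4 | B 4-8 | C 8-11 | D 11-15 | E 15-19 | F 19-23 | G 23-27 | A 27-31 | B 31-35 | D 35-37 | E 37-41 | F 41-44 | G 44-48 | A 48-51 | B 51-55 | E 55-56 | G 56-57 |
Completion: A=51  B=55  C=11  D=37  E=56  F=44  G=57
Turnaround (C−A): A=51  B=55  C=11  D=37  E=56  F=44  G=57

16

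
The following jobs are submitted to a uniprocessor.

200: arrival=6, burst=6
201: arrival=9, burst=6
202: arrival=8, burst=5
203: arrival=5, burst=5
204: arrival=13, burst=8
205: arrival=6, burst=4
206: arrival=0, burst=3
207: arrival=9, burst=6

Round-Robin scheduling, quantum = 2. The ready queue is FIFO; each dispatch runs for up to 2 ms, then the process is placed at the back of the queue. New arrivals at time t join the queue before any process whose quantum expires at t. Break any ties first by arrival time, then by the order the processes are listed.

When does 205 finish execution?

23

Schedule: | 206 0-3 | idle 3-5 | 203 5-7 | 200 7-9 | 205 9-11 | 203 11-13 | 202 13-15 | 201 15-17 | 207 17-19 | 200 19-21 | 205 21-23 | 204 23-25 | 203 25-26 | 202 26-28 | 201 28-30 | 207 30-32 | 200 32-34 | 204 34-36 | 202 36-37 | 201 37-39 | 207 39-41 | 204 41-45 |
Completion: 200=34  201=39  202=37  203=26  204=45  205=23  206=3  207=41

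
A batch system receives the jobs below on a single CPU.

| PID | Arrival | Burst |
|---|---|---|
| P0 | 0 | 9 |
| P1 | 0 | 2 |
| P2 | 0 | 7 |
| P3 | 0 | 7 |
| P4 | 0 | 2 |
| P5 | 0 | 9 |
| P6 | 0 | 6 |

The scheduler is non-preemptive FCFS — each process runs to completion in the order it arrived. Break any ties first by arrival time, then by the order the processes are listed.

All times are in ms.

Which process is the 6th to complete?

Schedule: | P0 0-9 | P1 9-11 | P2 11-18 | P3 18-25 | P4 25-27 | P5 27-36 | P6 36-42 |
Completion: P0=9  P1=11  P2=18  P3=25  P4=27  P5=36  P6=42
Turnaround (C−A): P0=9  P1=11  P2=18  P3=25  P4=27  P5=36  P6=42
Finish order: P0 → P1 → P2 → P3 → P4 → P5 → P6

P5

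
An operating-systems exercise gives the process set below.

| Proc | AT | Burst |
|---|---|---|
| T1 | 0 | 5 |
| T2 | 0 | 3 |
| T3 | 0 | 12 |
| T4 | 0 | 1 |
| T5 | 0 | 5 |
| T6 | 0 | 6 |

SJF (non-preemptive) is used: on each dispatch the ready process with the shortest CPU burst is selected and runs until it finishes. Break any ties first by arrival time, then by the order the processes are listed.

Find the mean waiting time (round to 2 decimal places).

8.00

Timeline: | T4 0-1 | T2 1-4 | T1 4-9 | T5 9-14 | T6 14-20 | T3 20-32 |
Completion: T1=9  T2=4  T3=32  T4=1  T5=14  T6=20
Turnaround (C−A): T1=9  T2=4  T3=32  T4=1  T5=14  T6=20
Waiting times: T1=4, T2=1, T3=20, T4=0, T5=9, T6=14
Average waiting = (4+1+20+0+9+14) / 6 = 48/6 = 8.00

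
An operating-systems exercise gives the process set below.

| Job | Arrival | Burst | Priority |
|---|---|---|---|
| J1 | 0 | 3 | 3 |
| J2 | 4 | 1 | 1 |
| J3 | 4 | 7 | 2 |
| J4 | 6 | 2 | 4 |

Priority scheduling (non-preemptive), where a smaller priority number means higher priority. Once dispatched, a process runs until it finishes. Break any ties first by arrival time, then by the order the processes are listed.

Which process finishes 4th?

J4

Timeline: | J1 0-3 | idle 3-4 | J2 4-5 | J3 5-12 | J4 12-14 |
Completion: J1=3  J2=5  J3=12  J4=14
Turnaround (C−A): J1=3  J2=1  J3=8  J4=8
Finish order: J1 → J2 → J3 → J4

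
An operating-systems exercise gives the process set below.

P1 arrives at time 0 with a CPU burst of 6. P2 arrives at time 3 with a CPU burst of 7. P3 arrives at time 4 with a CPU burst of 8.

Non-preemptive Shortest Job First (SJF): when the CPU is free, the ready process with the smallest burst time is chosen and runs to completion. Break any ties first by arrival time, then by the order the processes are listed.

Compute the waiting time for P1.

0

Timeline: | P1 0-6 | P2 6-13 | P3 13-21 |
Completion: P1=6  P2=13  P3=21
Turnaround (C−A): P1=6  P2=10  P3=17
Waiting(P1) = turnaround − burst = 6 − 6 = 0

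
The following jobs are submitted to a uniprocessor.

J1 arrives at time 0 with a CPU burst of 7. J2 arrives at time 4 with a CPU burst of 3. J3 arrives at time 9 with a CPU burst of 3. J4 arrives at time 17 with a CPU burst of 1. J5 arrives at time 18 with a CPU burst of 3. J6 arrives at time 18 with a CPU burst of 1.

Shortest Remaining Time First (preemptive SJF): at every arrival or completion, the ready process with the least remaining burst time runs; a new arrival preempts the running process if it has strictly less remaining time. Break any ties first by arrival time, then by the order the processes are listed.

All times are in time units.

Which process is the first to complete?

J1

Schedule: | J1 0-7 | J2 7-10 | J3 10-13 | idle 13-17 | J4 17-18 | J6 18-19 | J5 19-22 |
Completion: J1=7  J2=10  J3=13  J4=18  J5=22  J6=19
Turnaround (C−A): J1=7  J2=6  J3=4  J4=1  J5=4  J6=1
Finish order: J1 → J2 → J3 → J4 → J6 → J5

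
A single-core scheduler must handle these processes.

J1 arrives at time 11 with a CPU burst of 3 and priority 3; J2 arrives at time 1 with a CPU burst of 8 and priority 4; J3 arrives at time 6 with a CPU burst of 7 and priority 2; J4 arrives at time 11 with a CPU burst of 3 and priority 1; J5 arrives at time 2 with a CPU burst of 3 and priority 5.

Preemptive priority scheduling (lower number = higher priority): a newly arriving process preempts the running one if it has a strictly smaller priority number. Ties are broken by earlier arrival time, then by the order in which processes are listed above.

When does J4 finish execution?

Schedule: | idle 0-1 | J2 1-6 | J3 6-11 | J4 11-14 | J3 14-16 | J1 16-19 | J2 19-22 | J5 22-25 |
Completion: J1=19  J2=22  J3=16  J4=14  J5=25

14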